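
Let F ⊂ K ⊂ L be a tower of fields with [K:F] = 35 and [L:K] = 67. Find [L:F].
[L:F] = 2345

The tower law says that for any tower of field extensions F ⊂ K ⊂ L with finite degrees, [L:F] = [L:K] · [K:F]. Here this gives [L:F] = 67 · 35 = 2345.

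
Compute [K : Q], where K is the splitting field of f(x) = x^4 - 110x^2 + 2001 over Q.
[K : Q] = 4

Solving the quadratic in x^2: x^2 = (110 ± √(110^2 - 4·2001))/2 = (110 ± √4096)/2 = (110 ± 64)/2, giving x^2 = 23 or x^2 = 87. So f(x) = (x^2 - 23)(x^2 - 87) and the roots of f are ±√23, ±√87. Hence the splitting field is K = Q(√23, √87). Since 23 and 87 are distinct squarefree integers > 1, their product 2001 is not a perfect square, so √87 ∉ Q(√23). By the tower law [K:Q] = [Q(√23,√87):Q(√23)] · [Q(√23):Q] = 2 · 2 = 4.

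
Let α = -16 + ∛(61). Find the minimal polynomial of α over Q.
m_α(x) = x^3 + 48x^2 + 768x + 4035

Set β = α + 16 = ∛(61), so β^3 = 61. Then (α + 16)^3 - 61 = 0, i.e. α is a root of g(x) = (x + 16)^3 - 61 = x^3 + 48x^2 + 768x + 4035. Since g(x) = h(x + 16) where h(x) = x^3 - 61, and h is irreducible over Q (because 61 is not a perfect cube, so h has no rational root, and a monic cubic with no rational root is irreducible), g is also irreducible (irreducibility is preserved under the substitution x → x + 16). Hence m_α(x) = x^3 + 48x^2 + 768x + 4035.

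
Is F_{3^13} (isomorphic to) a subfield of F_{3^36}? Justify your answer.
No: F_{3^13} is not a subfield of F_{3^36}

F_{p^m} embeds in F_{p^n} iff m | n. Here 13 ∤ 36 (since 36 = 2·13 + 10 with remainder 10 ≠ 0), so F_{3^13} is not a subfield of F_{3^36}. Equivalently: if it were, the tower law would give 13 = [F_{3^13}:F_3] dividing [F_{3^36}:F_3] = 36, contradiction.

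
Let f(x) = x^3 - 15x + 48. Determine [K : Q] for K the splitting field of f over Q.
[K : Q] = 6

By the rational root test, any rational root of the monic integer polynomial f(x) = x^3 - 15x + 48 must be an integer dividing the constant term 48, i.e. one of ±{1, 2, 3, 4, 6, 8, 12, 16, 24, 48}. Evaluating: f(1) = 34, f(-1) = 62, f(2) = 26, f(-2) = 70, f(3) = 30, f(-3) = 66, f(4) = 52, f(-4) = 44, f(6) = 174, f(-6) = -78, f(8) = 440, f(-8) = -344, f(12) = 1596, f(-12) = -1500, f(16) = 3904, f(-16) = -3808, f(24) = 13512, f(-24) = -13416, f(48) = 109920, f(-48) = -109824; none is 0, so f has no rational root and is therefore irreducible over Q (a cubic with no linear factor over a field is irreducible). For an irreducible cubic, the Galois group is A_3 or S_3 according as the discriminant disc(f) = -4a^3 - 27b^2 = -4·(-15)^3 - 27·(48)^2 = -48708 is or is not a square in Q. Here disc(f) = -48708 is not a perfect square in Q, so the Galois group of f over Q is not contained in A_3 and must be all of S_3. The splitting field has degree |S_3| = 6 over Q, so [K : Q] = 6.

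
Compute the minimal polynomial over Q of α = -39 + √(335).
m_α(x) = x^2 + 78x + 1186

From α + 39 = √(335), squaring gives (α + 39)^2 = 335, i.e. α^2 + 78α + 1521 = 335, so α^2 + 78α + 1186 = 0. The discriminant of x^2 + 78x + 1186 is (78)^2 - 4·(1186) = 6084 - 4744 = 1340, and 4·(335) is not a perfect square in Q since 335 is squarefree and ≠ 1. Hence x^2 + 78x + 1186 is irreducible over Q and is the minimal polynomial of α.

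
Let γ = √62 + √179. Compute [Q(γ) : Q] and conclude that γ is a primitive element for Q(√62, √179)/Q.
[Q(γ) : Q] = 4 (equivalently, Q(γ) = Q(√62, √179))

Obviously Q(γ) ⊆ Q(√62, √179), and [Q(√62, √179):Q] = 4 (since 62, 179 are distinct squarefree integers > 1 with 11098 not a perfect square). To show equality we compute the minimal polynomial of γ. From γ = √62 + √179: γ^2 = 62 + 2√(11098) + 179 = 241 + 2√(11098), so γ^2 - 241 = 2√(11098); squaring, (γ^2 - 241)^2 = 4·11098, i.e. γ^4 - 482γ^2 + 58081 - 44392 = 0, i.e. γ^4 - 482γ^2 + 13689 = 0. So γ is a root of x^4 - 482x^2 + 13689. This polynomial is irreducible over Q: it has no rational root (each ±√62 ± √179 is irrational), and any factorization into two quadratics over Q would force √(11098) ∈ Q (pairing opposite roots) or √62, √179 ∈ Q (other pairings), all impossible. Hence [Q(γ):Q] = 4 = [Q(√62, √179):Q], so Q(γ) = Q(√62, √179).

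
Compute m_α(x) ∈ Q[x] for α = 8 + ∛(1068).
m_α(x) = x^3 - 24x^2 + 192x - 1580

Set β = α - 8 = ∛(1068), so β^3 = 1068. Then (α - 8)^3 - 1068 = 0, i.e. α is a root of g(x) = (x - 8)^3 - 1068 = x^3 - 24x^2 + 192x - 1580. Since g(x) = h(x - 8) where h(x) = x^3 - 1068, and h is irreducible over Q (because 1068 is not a perfect cube, so h has no rational root, and a monic cubic with no rational root is irreducible), g is also irreducible (irreducibility is preserved under the substitution x → x - 8). Hence m_α(x) = x^3 - 24x^2 + 192x - 1580.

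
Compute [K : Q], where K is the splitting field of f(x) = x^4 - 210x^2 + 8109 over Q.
[K : Q] = 4

Solving the quadratic in x^2: x^2 = (210 ± √(210^2 - 4·8109))/2 = (210 ± √11664)/2 = (210 ± 108)/2, giving x^2 = 159 or x^2 = 51. So f(x) = (x^2 - 159)(x^2 - 51) and the roots of f are ±√159, ±√51. Hence the splitting field is K = Q(√159, √51). Since 159 and 51 are distinct squarefree integers > 1, their product 8109 is not a perfect square, so √51 ∉ Q(√159). By the tower law [K:Q] = [Q(√159,√51):Q(√159)] · [Q(√159):Q] = 2 · 2 = 4.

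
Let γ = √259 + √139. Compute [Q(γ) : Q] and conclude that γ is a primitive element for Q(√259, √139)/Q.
[Q(γ) : Q] = 4 (equivalently, Q(γ) = Q(√259, √139))

Obviously Q(γ) ⊆ Q(√259, √139), and [Q(√259, √139):Q] = 4 (since 259, 139 are distinct squarefree integers > 1 with 36001 not a perfect square). To show equality we compute the minimal polynomial of γ. From γ = √259 + √139: γ^2 = 259 + 2√(36001) + 139 = 398 + 2√(36001), so γ^2 - 398 = 2√(36001); squaring, (γ^2 - 398)^2 = 4·36001, i.e. γ^4 - 796γ^2 + 158404 - 144004 = 0, i.e. γ^4 - 796γ^2 + 14400 = 0. So γ is a root of x^4 - 796x^2 + 14400. This polynomial is irreducible over Q: it has no rational root (each ±√259 ± √139 is irrational), and any factorization into two quadratics over Q would force √(36001) ∈ Q (pairing opposite roots) or √259, √139 ∈ Q (other pairings), all impossible. Hence [Q(γ):Q] = 4 = [Q(√259, √139):Q], so Q(γ) = Q(√259, √139).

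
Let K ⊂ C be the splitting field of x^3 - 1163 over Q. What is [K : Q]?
[K : Q] = 6

The roots of x^3 - 1163 are ∛1163, ω∛1163, ω^2∛1163 where ω = e^(2πi/3) is a primitive cube root of unity, so K = Q(∛1163, ω). Now [Q(∛1163):Q] = 3 (since 1163 is not a perfect cube, x^3 - 1163 is irreducible) and [Q(ω):Q] = 2. Both 2 and 3 divide [K:Q], and [K:Q] ≤ 3·2 = 6, so [K:Q] = 6. (Equivalently: Q(∛1163) ⊂ R but ω ∉ R, so [K : Q(∛1163)] = 2.)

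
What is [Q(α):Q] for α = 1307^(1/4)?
[Q(α):Q] = 4

α is a root of x^4 - 1307. By Eisenstein's criterion at the prime p = 1307 (which divides the constant term 1307 but p^2 = 1708249 does not, since 1307 is squarefree), x^4 - 1307 is irreducible over Q. Hence [Q(α):Q] = 4.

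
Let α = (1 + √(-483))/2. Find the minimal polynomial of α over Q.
m_α(x) = x^2 - x + 121

From 2α - 1 = √(-483), squaring gives (2α - 1)^2 = -483, i.e. 4α^2 - 4α + 1 = -483, so α^2 - α + (1 + 483)/4 = 0. Since -483 ≡ 1 (mod 4), (1 + 483)/4 = 121 ∈ Z. The polynomial x^2 - x + 121 has discriminant 1 - 4·(121) = -483, which is not a perfect square in Q (d = -483 is squarefree and ≠ 1), so x^2 - x + 121 is irreducible over Q. It is the minimal polynomial of α.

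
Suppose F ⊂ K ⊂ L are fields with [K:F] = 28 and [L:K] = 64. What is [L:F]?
[L:F] = 1792

The tower law says that for any tower of field extensions F ⊂ K ⊂ L with finite degrees, [L:F] = [L:K] · [K:F]. Here this gives [L:F] = 64 · 28 = 1792.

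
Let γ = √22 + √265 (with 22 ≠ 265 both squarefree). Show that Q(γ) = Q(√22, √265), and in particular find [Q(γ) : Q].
[Q(γ) : Q] = 4 (equivalently, Q(γ) = Q(√22, √265))

Obviously Q(γ) ⊆ Q(√22, √265), and [Q(√22, √265):Q] = 4 (since 22, 265 are distinct squarefree integers > 1 with 5830 not a perfect square). To show equality we compute the minimal polynomial of γ. From γ = √22 + √265: γ^2 = 22 + 2√(5830) + 265 = 287 + 2√(5830), so γ^2 - 287 = 2√(5830); squaring, (γ^2 - 287)^2 = 4·5830, i.e. γ^4 - 574γ^2 + 82369 - 23320 = 0, i.e. γ^4 - 574γ^2 + 59049 = 0. So γ is a root of x^4 - 574x^2 + 59049. This polynomial is irreducible over Q: it has no rational root (each ±√22 ± √265 is irrational), and any factorization into two quadratics over Q would force √(5830) ∈ Q (pairing opposite roots) or √22, √265 ∈ Q (other pairings), all impossible. Hence [Q(γ):Q] = 4 = [Q(√22, √265):Q], so Q(γ) = Q(√22, √265).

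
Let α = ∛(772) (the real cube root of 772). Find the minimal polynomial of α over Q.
m_α(x) = x^3 - 772

α satisfies α^3 = 772, so x^3 - 772 annihilates α. By the rational root test, a rational root p/q (in lowest terms) of x^3 - 772 would satisfy p^3 = 772 q^3, forcing q = 1 and p^3 = 772; but 772 is not a perfect cube, contradiction. A monic cubic over Q with no rational root is irreducible (any nontrivial factorization would include a linear factor). Hence x^3 - 772 is the minimal polynomial of α, and in particular [Q(α):Q] = 3.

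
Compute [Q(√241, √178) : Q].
[Q(√241, √178) : Q] = 4

[Q(√241):Q] = 2 (min poly x^2 - 241, irreducible since 241 is squarefree > 1). For the top step, suppose √178 ∈ Q(√241), say √178 = c + d√241 with c, d ∈ Q. Squaring: 178 = c^2 + 241d^2 + 2cd√241. Since √241 ∉ Q this forces 2cd = 0. If d = 0 then √178 = c ∈ Q, contradicting 178 squarefree > 1. If c = 0 then 178 = 241d^2, so 241·178 = (241d)^2 is a perfect square in Q — but 241·178 = 42898 is not a perfect square (since 241 and 178 are distinct squarefree integers). Contradiction. Hence √178 ∉ Q(√241), so x^2 - 178 stays irreducible over Q(√241) and [Q(√241, √178) : Q(√241)] = 2. By the tower law, [Q(√241, √178) : Q] = 2 · 2 = 4.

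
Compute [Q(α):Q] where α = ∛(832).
[Q(α):Q] = 3

The minimal polynomial of α is x^3 - 832, irreducible over Q since 832 is not a perfect cube (so x^3 - 832 has no rational root). Hence [Q(α):Q] = deg(m_α) = 3.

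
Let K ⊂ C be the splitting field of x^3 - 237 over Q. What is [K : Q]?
[K : Q] = 6

The roots of x^3 - 237 are ∛237, ω∛237, ω^2∛237 where ω = e^(2πi/3) is a primitive cube root of unity, so K = Q(∛237, ω). Now [Q(∛237):Q] = 3 (since 237 is not a perfect cube, x^3 - 237 is irreducible) and [Q(ω):Q] = 2. Both 2 and 3 divide [K:Q], and [K:Q] ≤ 3·2 = 6, so [K:Q] = 6. (Equivalently: Q(∛237) ⊂ R but ω ∉ R, so [K : Q(∛237)] = 2.)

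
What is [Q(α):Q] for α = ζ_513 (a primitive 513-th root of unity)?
[Q(α):Q] = 324

The minimal polynomial of ζ_513 over Q is the 513-th cyclotomic polynomial Φ_513(x), which is irreducible over Q and has degree φ(513) = 324. Hence [Q(α):Q] = φ(513) = 324.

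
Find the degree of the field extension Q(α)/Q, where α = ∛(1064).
[Q(α):Q] = 3

The minimal polynomial of α is x^3 - 1064, irreducible over Q since 1064 is not a perfect cube (so x^3 - 1064 has no rational root). Hence [Q(α):Q] = deg(m_α) = 3.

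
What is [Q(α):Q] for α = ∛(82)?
[Q(α):Q] = 3

The minimal polynomial of α is x^3 - 82, irreducible over Q since 82 is not a perfect cube (so x^3 - 82 has no rational root). Hence [Q(α):Q] = deg(m_α) = 3.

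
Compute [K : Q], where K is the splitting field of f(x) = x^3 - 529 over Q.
[K : Q] = 6

The roots of x^3 - 529 are ∛529, ω∛529, ω^2∛529 where ω = e^(2πi/3) is a primitive cube root of unity, so K = Q(∛529, ω). Now [Q(∛529):Q] = 3 (since 529 is not a perfect cube, x^3 - 529 is irreducible) and [Q(ω):Q] = 2. Both 2 and 3 divide [K:Q], and [K:Q] ≤ 3·2 = 6, so [K:Q] = 6. (Equivalently: Q(∛529) ⊂ R but ω ∉ R, so [K : Q(∛529)] = 2.)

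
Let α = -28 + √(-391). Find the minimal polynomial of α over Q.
m_α(x) = x^2 + 56x + 1175

From α + 28 = √(-391), squaring gives (α + 28)^2 = -391, i.e. α^2 + 56α + 784 = -391, so α^2 + 56α + 1175 = 0. The discriminant of x^2 + 56x + 1175 is (56)^2 - 4·(1175) = 3136 - 4700 = -1564, and 4·(-391) is not a perfect square in Q since -391 is squarefree and ≠ 1. Hence x^2 + 56x + 1175 is irreducible over Q and is the minimal polynomial of α.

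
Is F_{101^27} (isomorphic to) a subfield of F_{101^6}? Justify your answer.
No: F_{101^27} is not a subfield of F_{101^6}

F_{p^m} embeds in F_{p^n} iff m | n. Here 27 ∤ 6 (since 6 = 0·27 + 6 with remainder 6 ≠ 0), so F_{101^27} is not a subfield of F_{101^6}. Equivalently: if it were, the tower law would give 27 = [F_{101^27}:F_101] dividing [F_{101^6}:F_101] = 6, contradiction.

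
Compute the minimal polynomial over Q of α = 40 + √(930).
m_α(x) = x^2 - 80x + 670

From α - 40 = √(930), squaring gives (α - 40)^2 = 930, i.e. α^2 - 80α + 1600 = 930, so α^2 - 80α + 670 = 0. The discriminant of x^2 - 80x + 670 is (-80)^2 - 4·(670) = 6400 - 2680 = 3720, and 4·(930) is not a perfect square in Q since 930 is squarefree and ≠ 1. Hence x^2 - 80x + 670 is irreducible over Q and is the minimal polynomial of α.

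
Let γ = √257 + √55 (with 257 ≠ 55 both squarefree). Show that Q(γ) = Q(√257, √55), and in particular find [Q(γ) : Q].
[Q(γ) : Q] = 4 (equivalently, Q(γ) = Q(√257, √55))

Obviously Q(γ) ⊆ Q(√257, √55), and [Q(√257, √55):Q] = 4 (since 257, 55 are distinct squarefree integers > 1 with 14135 not a perfect square). To show equality we compute the minimal polynomial of γ. From γ = √257 + √55: γ^2 = 257 + 2√(14135) + 55 = 312 + 2√(14135), so γ^2 - 312 = 2√(14135); squaring, (γ^2 - 312)^2 = 4·14135, i.e. γ^4 - 624γ^2 + 97344 - 56540 = 0, i.e. γ^4 - 624γ^2 + 40804 = 0. So γ is a root of x^4 - 624x^2 + 40804. This polynomial is irreducible over Q: it has no rational root (each ±√257 ± √55 is irrational), and any factorization into two quadratics over Q would force √(14135) ∈ Q (pairing opposite roots) or √257, √55 ∈ Q (other pairings), all impossible. Hence [Q(γ):Q] = 4 = [Q(√257, √55):Q], so Q(γ) = Q(√257, √55).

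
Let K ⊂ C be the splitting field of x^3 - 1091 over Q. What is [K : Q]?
[K : Q] = 6

The roots of x^3 - 1091 are ∛1091, ω∛1091, ω^2∛1091 where ω = e^(2πi/3) is a primitive cube root of unity, so K = Q(∛1091, ω). Now [Q(∛1091):Q] = 3 (since 1091 is not a perfect cube, x^3 - 1091 is irreducible) and [Q(ω):Q] = 2. Both 2 and 3 divide [K:Q], and [K:Q] ≤ 3·2 = 6, so [K:Q] = 6. (Equivalently: Q(∛1091) ⊂ R but ω ∉ R, so [K : Q(∛1091)] = 2.)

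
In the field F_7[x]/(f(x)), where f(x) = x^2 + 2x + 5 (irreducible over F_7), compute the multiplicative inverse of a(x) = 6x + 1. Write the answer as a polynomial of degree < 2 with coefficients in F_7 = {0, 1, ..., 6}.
a(x)^(-1) ≡ x + 3 (mod f(x))

Since f is irreducible over F_7, F_7[x]/(f) is a field and a(x) ≠ 0 has an inverse. Apply the extended Euclidean algorithm to f(x) and a(x) in F_7[x]: f(x) = (6x + 4)·a(x) + (1). The last nonzero remainder is the constant 1 = gcd(f, a) in F_7. Back-substituting through the division chain expresses 1 = s(x)·a(x) + t(x)·f(x) with s(x) ≡ x + 3 (mod f), so a(x)^(-1) ≡ s(x) = x + 3 (mod f). Check: (6x + 1)·(x + 3) = 6x^2 + 5x + 3 ≡ 1 (mod x^2 + 2x + 5).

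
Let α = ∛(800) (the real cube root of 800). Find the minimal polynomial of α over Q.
m_α(x) = x^3 - 800

α satisfies α^3 = 800, so x^3 - 800 annihilates α. By the rational root test, a rational root p/q (in lowest terms) of x^3 - 800 would satisfy p^3 = 800 q^3, forcing q = 1 and p^3 = 800; but 800 is not a perfect cube, contradiction. A monic cubic over Q with no rational root is irreducible (any nontrivial factorization would include a linear factor). Hence x^3 - 800 is the minimal polynomial of α, and in particular [Q(α):Q] = 3.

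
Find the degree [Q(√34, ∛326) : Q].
[Q(√34, ∛326) : Q] = 6

Let L = Q(√34, ∛326). Since Q(√34) ⊂ L and [Q(√34):Q] = 2, the tower law gives 2 | [L:Q]. Likewise Q(∛326) ⊂ L with [Q(∛326):Q] = 3 (because 326 is not a perfect cube), so 3 | [L:Q]. As gcd(2,3) = 1, [L:Q] is divisible by 6. Conversely L is generated over Q by √34 and ∛326, so [L:Q] ≤ 2·3 = 6. Therefore [Q(√34, ∛326) : Q] = 6.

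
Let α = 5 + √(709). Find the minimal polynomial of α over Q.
m_α(x) = x^2 - 10x - 684

From α - 5 = √(709), squaring gives (α - 5)^2 = 709, i.e. α^2 - 10α + 25 = 709, so α^2 - 10α - 684 = 0. The discriminant of x^2 - 10x - 684 is (-10)^2 - 4·(-684) = 100 + 2736 = 2836, and 4·(709) is not a perfect square in Q since 709 is squarefree and ≠ 1. Hence x^2 - 10x - 684 is irreducible over Q and is the minimal polynomial of α.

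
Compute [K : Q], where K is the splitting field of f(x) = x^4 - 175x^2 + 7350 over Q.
[K : Q] = 4

Solving the quadratic in x^2: x^2 = (175 ± √(175^2 - 4·7350))/2 = (175 ± √1225)/2 = (175 ± 35)/2, giving x^2 = 70 or x^2 = 105. So f(x) = (x^2 - 70)(x^2 - 105) and the roots of f are ±√70, ±√105. Hence the splitting field is K = Q(√70, √105). Since 70 and 105 are distinct squarefree integers > 1, their product 7350 is not a perfect square, so √105 ∉ Q(√70). By the tower law [K:Q] = [Q(√70,√105):Q(√70)] · [Q(√70):Q] = 2 · 2 = 4.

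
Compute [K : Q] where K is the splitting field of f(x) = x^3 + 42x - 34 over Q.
[K : Q] = 6

By the rational root test, any rational root of the monic integer polynomial f(x) = x^3 + 42x - 34 must be an integer dividing the constant term -34, i.e. one of ±{1, 2, 17, 34}. Evaluating: f(1) = 9, f(-1) = -77, f(2) = 58, f(-2) = -126, f(17) = 5593, f(-17) = -5661, f(34) = 40698, f(-34) = -40766; none is 0, so f has no rational root and is therefore irreducible over Q (a cubic with no linear factor over a field is irreducible). For an irreducible cubic, the Galois group is A_3 or S_3 according as the discriminant disc(f) = -4a^3 - 27b^2 = -4·(42)^3 - 27·(-34)^2 = -327564 is or is not a square in Q. Here disc(f) = -327564 is not a perfect square in Q, so the Galois group of f over Q is not contained in A_3 and must be all of S_3. The splitting field has degree |S_3| = 6 over Q, so [K : Q] = 6.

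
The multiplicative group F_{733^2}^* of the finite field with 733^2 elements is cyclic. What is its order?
|F_{733^2}^*| = 537288

F_{733^2} has 733^2 = 537289 elements; its multiplicative group consists of all nonzero elements, so |F_{733^2}^*| = 537289 - 1 = 537288. (It is cyclic since any finite subgroup of the multiplicative group of a field is cyclic.)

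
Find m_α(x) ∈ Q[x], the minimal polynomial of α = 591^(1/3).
m_α(x) = x^3 - 591

α satisfies α^3 = 591, so x^3 - 591 annihilates α. By the rational root test, a rational root p/q (in lowest terms) of x^3 - 591 would satisfy p^3 = 591 q^3, forcing q = 1 and p^3 = 591; but 591 is not a perfect cube, contradiction. A monic cubic over Q with no rational root is irreducible (any nontrivial factorization would include a linear factor). Hence x^3 - 591 is the minimal polynomial of α, and in particular [Q(α):Q] = 3.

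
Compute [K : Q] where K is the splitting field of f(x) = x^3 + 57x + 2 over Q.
[K : Q] = 6

By the rational root test, any rational root of the monic integer polynomial f(x) = x^3 + 57x + 2 must be an integer dividing the constant term 2, i.e. one of ±{1, 2}. Evaluating: f(1) = 60, f(-1) = -56, f(2) = 124, f(-2) = -120; none is 0, so f has no rational root and is therefore irreducible over Q (a cubic with no linear factor over a field is irreducible). For an irreducible cubic, the Galois group is A_3 or S_3 according as the discriminant disc(f) = -4a^3 - 27b^2 = -4·(57)^3 - 27·(2)^2 = -740880 is or is not a square in Q. Here disc(f) = -740880 is not a perfect square in Q, so the Galois group of f over Q is not contained in A_3 and must be all of S_3. The splitting field has degree |S_3| = 6 over Q, so [K : Q] = 6.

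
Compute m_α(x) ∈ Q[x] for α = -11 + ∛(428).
m_α(x) = x^3 + 33x^2 + 363x + 903

Set β = α + 11 = ∛(428), so β^3 = 428. Then (α + 11)^3 - 428 = 0, i.e. α is a root of g(x) = (x + 11)^3 - 428 = x^3 + 33x^2 + 363x + 903. Since g(x) = h(x + 11) where h(x) = x^3 - 428, and h is irreducible over Q (because 428 is not a perfect cube, so h has no rational root, and a monic cubic with no rational root is irreducible), g is also irreducible (irreducibility is preserved under the substitution x → x + 11). Hence m_α(x) = x^3 + 33x^2 + 363x + 903.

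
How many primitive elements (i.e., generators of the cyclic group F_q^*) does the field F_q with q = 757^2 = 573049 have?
There are φ(573048) = 163296 primitive elements

F_q^* is cyclic of order q - 1 = 573048. A cyclic group of order m has exactly φ(m) generators. Here m = 573048 = 2^3 · 3^3 · 7 · 379, so the number of primitive elements is φ(573048) = 163296.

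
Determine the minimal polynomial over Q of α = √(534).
m_α(x) = x^2 - 534

α satisfies α^2 - 534 = 0, so x^2 - 534 annihilates α. Since d = 534 is squarefree and ≠ 1, it is not a perfect square in Q, so x^2 - 534 has no rational root and is therefore irreducible over Q (a degree-2 polynomial over a field is irreducible iff it has no root). Hence m_α(x) = x^2 - 534.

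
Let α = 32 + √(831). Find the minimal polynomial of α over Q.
m_α(x) = x^2 - 64x + 193

From α - 32 = √(831), squaring gives (α - 32)^2 = 831, i.e. α^2 - 64α + 1024 = 831, so α^2 - 64α + 193 = 0. The discriminant of x^2 - 64x + 193 is (-64)^2 - 4·(193) = 4096 - 772 = 3324, and 4·(831) is not a perfect square in Q since 831 is squarefree and ≠ 1. Hence x^2 - 64x + 193 is irreducible over Q and is the minimal polynomial of α.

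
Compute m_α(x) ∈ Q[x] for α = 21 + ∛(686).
m_α(x) = x^3 - 63x^2 + 1323x - 9947

Set β = α - 21 = ∛(686), so β^3 = 686. Then (α - 21)^3 - 686 = 0, i.e. α is a root of g(x) = (x - 21)^3 - 686 = x^3 - 63x^2 + 1323x - 9947. Since g(x) = h(x - 21) where h(x) = x^3 - 686, and h is irreducible over Q (because 686 is not a perfect cube, so h has no rational root, and a monic cubic with no rational root is irreducible), g is also irreducible (irreducibility is preserved under the substitution x → x - 21). Hence m_α(x) = x^3 - 63x^2 + 1323x - 9947.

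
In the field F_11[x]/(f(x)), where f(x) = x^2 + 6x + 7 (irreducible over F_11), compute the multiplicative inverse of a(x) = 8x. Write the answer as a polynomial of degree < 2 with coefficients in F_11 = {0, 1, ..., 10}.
a(x)^(-1) ≡ 10x + 5 (mod f(x))

Since f is irreducible over F_11, F_11[x]/(f) is a field and a(x) ≠ 0 has an inverse. Apply the extended Euclidean algorithm to f(x) and a(x) in F_11[x]: f(x) = (7x + 9)·a(x) + (7). The last nonzero remainder is the constant 7 = gcd(f, a) in F_11. Back-substituting through the division chain expresses 7 = s(x)·a(x) + t(x)·f(x) with s(x) ≡ 4x + 2 (mod f), so (4x + 2)·a(x) ≡ 7 (mod f). Multiplying by 7^(-1) ≡ 8 in F_11 gives a(x)^(-1) ≡ 8·(4x + 2) ≡ 10x + 5 (mod f). Check: (8x)·(10x + 5) = 3x^2 + 7x ≡ 1 (mod x^2 + 6x + 7).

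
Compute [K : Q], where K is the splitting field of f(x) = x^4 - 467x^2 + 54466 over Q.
[K : Q] = 4

Solving the quadratic in x^2: x^2 = (467 ± √(467^2 - 4·54466))/2 = (467 ± √225)/2 = (467 ± 15)/2, giving x^2 = 226 or x^2 = 241. So f(x) = (x^2 - 226)(x^2 - 241) and the roots of f are ±√226, ±√241. Hence the splitting field is K = Q(√226, √241). Since 226 and 241 are distinct squarefree integers > 1, their product 54466 is not a perfect square, so √241 ∉ Q(√226). By the tower law [K:Q] = [Q(√226,√241):Q(√226)] · [Q(√226):Q] = 2 · 2 = 4.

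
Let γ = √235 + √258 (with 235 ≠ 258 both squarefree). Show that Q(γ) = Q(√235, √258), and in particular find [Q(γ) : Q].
[Q(γ) : Q] = 4 (equivalently, Q(γ) = Q(√235, √258))

Obviously Q(γ) ⊆ Q(√235, √258), and [Q(√235, √258):Q] = 4 (since 235, 258 are distinct squarefree integers > 1 with 60630 not a perfect square). To show equality we compute the minimal polynomial of γ. From γ = √235 + √258: γ^2 = 235 + 2√(60630) + 258 = 493 + 2√(60630), so γ^2 - 493 = 2√(60630); squaring, (γ^2 - 493)^2 = 4·60630, i.e. γ^4 - 986γ^2 + 243049 - 242520 = 0, i.e. γ^4 - 986γ^2 + 529 = 0. So γ is a root of x^4 - 986x^2 + 529. This polynomial is irreducible over Q: it has no rational root (each ±√235 ± √258 is irrational), and any factorization into two quadratics over Q would force √(60630) ∈ Q (pairing opposite roots) or √235, √258 ∈ Q (other pairings), all impossible. Hence [Q(γ):Q] = 4 = [Q(√235, √258):Q], so Q(γ) = Q(√235, √258).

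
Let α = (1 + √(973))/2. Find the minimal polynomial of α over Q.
m_α(x) = x^2 - x - 243

From 2α - 1 = √(973), squaring gives (2α - 1)^2 = 973, i.e. 4α^2 - 4α + 1 = 973, so α^2 - α + (1 - 973)/4 = 0. Since 973 ≡ 1 (mod 4), (1 - 973)/4 = -243 ∈ Z. The polynomial x^2 - x - 243 has discriminant 1 - 4·(-243) = 973, which is not a perfect square in Q (d = 973 is squarefree and ≠ 1), so x^2 - x - 243 is irreducible over Q. It is the minimal polynomial of α.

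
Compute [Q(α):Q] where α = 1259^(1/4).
[Q(α):Q] = 4

α is a root of x^4 - 1259. By Eisenstein's criterion at the prime p = 1259 (which divides the constant term 1259 but p^2 = 1585081 does not, since 1259 is squarefree), x^4 - 1259 is irreducible over Q. Hence [Q(α):Q] = 4.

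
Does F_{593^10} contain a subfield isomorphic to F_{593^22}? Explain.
No: F_{593^22} is not a subfield of F_{593^10}

F_{p^m} embeds in F_{p^n} iff m | n. Here 22 ∤ 10 (since 10 = 0·22 + 10 with remainder 10 ≠ 0), so F_{593^22} is not a subfield of F_{593^10}. Equivalently: if it were, the tower law would give 22 = [F_{593^22}:F_593] dividing [F_{593^10}:F_593] = 10, contradiction.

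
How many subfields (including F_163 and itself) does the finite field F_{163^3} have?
F_{163^3} has 2 subfields

The subfields of F_{p^n} are exactly the fields F_{p^d} for d | n (each is the fixed field of the unique index-d subgroup of Gal(F_{p^n}/F_p) ≅ Z/nZ). The divisors of n = 3 are {1, 3}, giving 2 subfields: F_{163^1}, F_{163^3}.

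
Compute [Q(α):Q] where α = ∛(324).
[Q(α):Q] = 3

The minimal polynomial of α is x^3 - 324, irreducible over Q since 324 is not a perfect cube (so x^3 - 324 has no rational root). Hence [Q(α):Q] = deg(m_α) = 3.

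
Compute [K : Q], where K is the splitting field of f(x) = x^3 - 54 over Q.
[K : Q] = 6

The roots of x^3 - 54 are ∛54, ω∛54, ω^2∛54 where ω = e^(2πi/3) is a primitive cube root of unity, so K = Q(∛54, ω). Now [Q(∛54):Q] = 3 (since 54 is not a perfect cube, x^3 - 54 is irreducible) and [Q(ω):Q] = 2. Both 2 and 3 divide [K:Q], and [K:Q] ≤ 3·2 = 6, so [K:Q] = 6. (Equivalently: Q(∛54) ⊂ R but ω ∉ R, so [K : Q(∛54)] = 2.)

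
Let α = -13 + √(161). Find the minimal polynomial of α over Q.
m_α(x) = x^2 + 26x + 8

From α + 13 = √(161), squaring gives (α + 13)^2 = 161, i.e. α^2 + 26α + 169 = 161, so α^2 + 26α + 8 = 0. The discriminant of x^2 + 26x + 8 is (26)^2 - 4·(8) = 676 - 32 = 644, and 4·(161) is not a perfect square in Q since 161 is squarefree and ≠ 1. Hence x^2 + 26x + 8 is irreducible over Q and is the minimal polynomial of α.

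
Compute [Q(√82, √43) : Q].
[Q(√82, √43) : Q] = 4

[Q(√82):Q] = 2 (min poly x^2 - 82, irreducible since 82 is squarefree > 1). For the top step, suppose √43 ∈ Q(√82), say √43 = c + d√82 with c, d ∈ Q. Squaring: 43 = c^2 + 82d^2 + 2cd√82. Since √82 ∉ Q this forces 2cd = 0. If d = 0 then √43 = c ∈ Q, contradicting 43 squarefree > 1. If c = 0 then 43 = 82d^2, so 82·43 = (82d)^2 is a perfect square in Q — but 82·43 = 3526 is not a perfect square (since 82 and 43 are distinct squarefree integers). Contradiction. Hence √43 ∉ Q(√82), so x^2 - 43 stays irreducible over Q(√82) and [Q(√82, √43) : Q(√82)] = 2. By the tower law, [Q(√82, √43) : Q] = 2 · 2 = 4.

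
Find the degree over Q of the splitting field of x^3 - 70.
[K : Q] = 6

The roots of x^3 - 70 are ∛70, ω∛70, ω^2∛70 where ω = e^(2πi/3) is a primitive cube root of unity, so K = Q(∛70, ω). Now [Q(∛70):Q] = 3 (since 70 is not a perfect cube, x^3 - 70 is irreducible) and [Q(ω):Q] = 2. Both 2 and 3 divide [K:Q], and [K:Q] ≤ 3·2 = 6, so [K:Q] = 6. (Equivalently: Q(∛70) ⊂ R but ω ∉ R, so [K : Q(∛70)] = 2.)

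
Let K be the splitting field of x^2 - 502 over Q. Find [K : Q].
[K : Q] = 2

f(x) = x^2 - 502 factors as (x - √502)(x + √502). The splitting field is K = Q(√502). Since 502 is squarefree and > 1, it is not a perfect square, so x^2 - 502 is irreducible over Q and [Q(√502) : Q] = 2. Hence [K : Q] = 2.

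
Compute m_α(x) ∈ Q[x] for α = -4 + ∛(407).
m_α(x) = x^3 + 12x^2 + 48x - 343

Set β = α + 4 = ∛(407), so β^3 = 407. Then (α + 4)^3 - 407 = 0, i.e. α is a root of g(x) = (x + 4)^3 - 407 = x^3 + 12x^2 + 48x - 343. Since g(x) = h(x + 4) where h(x) = x^3 - 407, and h is irreducible over Q (because 407 is not a perfect cube, so h has no rational root, and a monic cubic with no rational root is irreducible), g is also irreducible (irreducibility is preserved under the substitution x → x + 4). Hence m_α(x) = x^3 + 12x^2 + 48x - 343.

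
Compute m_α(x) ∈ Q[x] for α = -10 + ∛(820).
m_α(x) = x^3 + 30x^2 + 300x + 180

Set β = α + 10 = ∛(820), so β^3 = 820. Then (α + 10)^3 - 820 = 0, i.e. α is a root of g(x) = (x + 10)^3 - 820 = x^3 + 30x^2 + 300x + 180. Since g(x) = h(x + 10) where h(x) = x^3 - 820, and h is irreducible over Q (because 820 is not a perfect cube, so h has no rational root, and a monic cubic with no rational root is irreducible), g is also irreducible (irreducibility is preserved under the substitution x → x + 10). Hence m_α(x) = x^3 + 30x^2 + 300x + 180.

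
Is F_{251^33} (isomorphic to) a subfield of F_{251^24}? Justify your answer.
No: F_{251^33} is not a subfield of F_{251^24}

F_{p^m} embeds in F_{p^n} iff m | n. Here 33 ∤ 24 (since 24 = 0·33 + 24 with remainder 24 ≠ 0), so F_{251^33} is not a subfield of F_{251^24}. Equivalently: if it were, the tower law would give 33 = [F_{251^33}:F_251] dividing [F_{251^24}:F_251] = 24, contradiction.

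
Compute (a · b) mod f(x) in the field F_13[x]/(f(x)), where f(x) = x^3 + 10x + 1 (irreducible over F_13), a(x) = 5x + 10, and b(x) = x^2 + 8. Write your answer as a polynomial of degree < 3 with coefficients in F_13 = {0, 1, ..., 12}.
a · b ≡ 10x^2 + 3x + 10 (mod f(x))

Multiply in F_13[x]: a(x)·b(x) = (5x + 10)·(x^2 + 8) = 5x^3 + 10x^2 + x + 2. This has degree ≥ 3, so divide by f(x) over F_13: 5x^3 + 10x^2 + x + 2 = (5)·(x^3 + 10x + 1) + (10x^2 + 3x + 10). Hence a·b ≡ 10x^2 + 3x + 10 (mod f). (F_13[x]/(f) is a field with 13^3 = 2197 elements since f is irreducible of degree 3.)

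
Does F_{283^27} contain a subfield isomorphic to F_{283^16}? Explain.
No: F_{283^16} is not a subfield of F_{283^27}

F_{p^m} embeds in F_{p^n} iff m | n. Here 16 ∤ 27 (since 27 = 1·16 + 11 with remainder 11 ≠ 0), so F_{283^16} is not a subfield of F_{283^27}. Equivalently: if it were, the tower law would give 16 = [F_{283^16}:F_283] dividing [F_{283^27}:F_283] = 27, contradiction.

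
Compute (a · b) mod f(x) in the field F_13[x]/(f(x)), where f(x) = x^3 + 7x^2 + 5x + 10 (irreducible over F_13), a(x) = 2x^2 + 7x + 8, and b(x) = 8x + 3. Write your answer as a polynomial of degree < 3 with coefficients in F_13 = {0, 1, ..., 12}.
a · b ≡ 2x^2 + 5x + 7 (mod f(x))

Multiply in F_13[x]: a(x)·b(x) = (2x^2 + 7x + 8)·(8x + 3) = 3x^3 + 10x^2 + 7x + 11. This has degree ≥ 3, so divide by f(x) over F_13: 3x^3 + 10x^2 + 7x + 11 = (3)·(x^3 + 7x^2 + 5x + 10) + (2x^2 + 5x + 7). Hence a·b ≡ 2x^2 + 5x + 7 (mod f). (F_13[x]/(f) is a field with 13^3 = 2197 elements since f is irreducible of degree 3.)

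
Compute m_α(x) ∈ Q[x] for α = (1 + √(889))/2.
m_α(x) = x^2 - x - 222

From 2α - 1 = √(889), squaring gives (2α - 1)^2 = 889, i.e. 4α^2 - 4α + 1 = 889, so α^2 - α + (1 - 889)/4 = 0. Since 889 ≡ 1 (mod 4), (1 - 889)/4 = -222 ∈ Z. The polynomial x^2 - x - 222 has discriminant 1 - 4·(-222) = 889, which is not a perfect square in Q (d = 889 is squarefree and ≠ 1), so x^2 - x - 222 is irreducible over Q. It is the minimal polynomial of α.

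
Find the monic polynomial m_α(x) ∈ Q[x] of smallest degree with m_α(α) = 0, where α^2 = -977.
m_α(x) = x^2 + 977

α satisfies α^2 + 977 = 0, so x^2 + 977 annihilates α. Since d = -977 is squarefree and ≠ 1, it is not a perfect square in Q, so x^2 + 977 has no rational root and is therefore irreducible over Q (a degree-2 polynomial over a field is irreducible iff it has no root). Hence m_α(x) = x^2 + 977.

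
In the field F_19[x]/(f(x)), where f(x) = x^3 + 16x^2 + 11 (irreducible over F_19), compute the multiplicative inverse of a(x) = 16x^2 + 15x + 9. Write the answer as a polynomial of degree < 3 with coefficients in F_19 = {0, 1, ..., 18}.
a(x)^(-1) ≡ 6x^2 + 18x + 14 (mod f(x))

Since f is irreducible over F_19, F_19[x]/(f) is a field and a(x) ≠ 0 has an inverse. Apply the extended Euclidean algorithm to f(x) and a(x) in F_19[x]: f(x) = (6x + 12)·a(x) + (13x + 17);  a(x) = (10x + 10)·(13x + 17) + (10). The last nonzero remainder is the constant 10 = gcd(f, a) in F_19. Back-substituting through the division chain expresses 10 = s(x)·a(x) + t(x)·f(x) with s(x) ≡ 3x^2 + 9x + 7 (mod f), so (3x^2 + 9x + 7)·a(x) ≡ 10 (mod f). Multiplying by 10^(-1) ≡ 2 in F_19 gives a(x)^(-1) ≡ 2·(3x^2 + 9x + 7) ≡ 6x^2 + 18x + 14 (mod f). Check: (16x^2 + 15x + 9)·(6x^2 + 18x + 14) = x^4 + 17x^3 + 16x^2 + 11x + 12 ≡ 1 (mod x^3 + 16x^2 + 11).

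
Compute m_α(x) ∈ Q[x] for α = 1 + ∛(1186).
m_α(x) = x^3 - 3x^2 + 3x - 1187

Set β = α - 1 = ∛(1186), so β^3 = 1186. Then (α - 1)^3 - 1186 = 0, i.e. α is a root of g(x) = (x - 1)^3 - 1186 = x^3 - 3x^2 + 3x - 1187. Since g(x) = h(x - 1) where h(x) = x^3 - 1186, and h is irreducible over Q (because 1186 is not a perfect cube, so h has no rational root, and a monic cubic with no rational root is irreducible), g is also irreducible (irreducibility is preserved under the substitution x → x - 1). Hence m_α(x) = x^3 - 3x^2 + 3x - 1187.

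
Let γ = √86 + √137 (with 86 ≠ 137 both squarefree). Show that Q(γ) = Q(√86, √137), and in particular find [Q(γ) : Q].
[Q(γ) : Q] = 4 (equivalently, Q(γ) = Q(√86, √137))

Obviously Q(γ) ⊆ Q(√86, √137), and [Q(√86, √137):Q] = 4 (since 86, 137 are distinct squarefree integers > 1 with 11782 not a perfect square). To show equality we compute the minimal polynomial of γ. From γ = √86 + √137: γ^2 = 86 + 2√(11782) + 137 = 223 + 2√(11782), so γ^2 - 223 = 2√(11782); squaring, (γ^2 - 223)^2 = 4·11782, i.e. γ^4 - 446γ^2 + 49729 - 47128 = 0, i.e. γ^4 - 446γ^2 + 2601 = 0. So γ is a root of x^4 - 446x^2 + 2601. This polynomial is irreducible over Q: it has no rational root (each ±√86 ± √137 is irrational), and any factorization into two quadratics over Q would force √(11782) ∈ Q (pairing opposite roots) or √86, √137 ∈ Q (other pairings), all impossible. Hence [Q(γ):Q] = 4 = [Q(√86, √137):Q], so Q(γ) = Q(√86, √137).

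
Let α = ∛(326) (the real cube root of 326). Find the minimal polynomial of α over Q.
m_α(x) = x^3 - 326

α satisfies α^3 = 326, so x^3 - 326 annihilates α. By the rational root test, a rational root p/q (in lowest terms) of x^3 - 326 would satisfy p^3 = 326 q^3, forcing q = 1 and p^3 = 326; but 326 is not a perfect cube, contradiction. A monic cubic over Q with no rational root is irreducible (any nontrivial factorization would include a linear factor). Hence x^3 - 326 is the minimal polynomial of α, and in particular [Q(α):Q] = 3.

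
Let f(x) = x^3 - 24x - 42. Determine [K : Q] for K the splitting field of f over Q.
[K : Q] = 6

By the rational root test, any rational root of the monic integer polynomial f(x) = x^3 - 24x - 42 must be an integer dividing the constant term -42, i.e. one of ±{1, 2, 3, 6, 7, 14, 21, 42}. Evaluating: f(1) = -65, f(-1) = -19, f(2) = -82, f(-2) = -2, f(3) = -87, f(-3) = 3, f(6) = 30, f(-6) = -114, f(7) = 133, f(-7) = -217, f(14) = 2366, f(-14) = -2450, f(21) = 8715, f(-21) = -8799, f(42) = 73038, f(-42) = -73122; none is 0, so f has no rational root and is therefore irreducible over Q (a cubic with no linear factor over a field is irreducible). For an irreducible cubic, the Galois group is A_3 or S_3 according as the discriminant disc(f) = -4a^3 - 27b^2 = -4·(-24)^3 - 27·(-42)^2 = 7668 is or is not a square in Q. Here disc(f) = 7668 is not a perfect square in Q, so the Galois group of f over Q is not contained in A_3 and must be all of S_3. The splitting field has degree |S_3| = 6 over Q, so [K : Q] = 6.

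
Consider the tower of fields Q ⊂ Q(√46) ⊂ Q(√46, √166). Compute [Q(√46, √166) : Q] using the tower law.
[Q(√46, √166) : Q] = 4

[Q(√46):Q] = 2 (min poly x^2 - 46, irreducible since 46 is squarefree > 1). For the top step, suppose √166 ∈ Q(√46), say √166 = c + d√46 with c, d ∈ Q. Squaring: 166 = c^2 + 46d^2 + 2cd√46. Since √46 ∉ Q this forces 2cd = 0. If d = 0 then √166 = c ∈ Q, contradicting 166 squarefree > 1. If c = 0 then 166 = 46d^2, so 46·166 = (46d)^2 is a perfect square in Q — but 46·166 = 7636 is not a perfect square (since 46 and 166 are distinct squarefree integers). Contradiction. Hence √166 ∉ Q(√46), so x^2 - 166 stays irreducible over Q(√46) and [Q(√46, √166) : Q(√46)] = 2. By the tower law, [Q(√46, √166) : Q] = 2 · 2 = 4.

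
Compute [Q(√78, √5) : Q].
[Q(√78, √5) : Q] = 4

[Q(√78):Q] = 2 (min poly x^2 - 78, irreducible since 78 is squarefree > 1). For the top step, suppose √5 ∈ Q(√78), say √5 = c + d√78 with c, d ∈ Q. Squaring: 5 = c^2 + 78d^2 + 2cd√78. Since √78 ∉ Q this forces 2cd = 0. If d = 0 then √5 = c ∈ Q, contradicting 5 squarefree > 1. If c = 0 then 5 = 78d^2, so 78·5 = (78d)^2 is a perfect square in Q — but 78·5 = 390 is not a perfect square (since 78 and 5 are distinct squarefree integers). Contradiction. Hence √5 ∉ Q(√78), so x^2 - 5 stays irreducible over Q(√78) and [Q(√78, √5) : Q(√78)] = 2. By the tower law, [Q(√78, √5) : Q] = 2 · 2 = 4.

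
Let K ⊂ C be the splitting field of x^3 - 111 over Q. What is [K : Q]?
[K : Q] = 6

The roots of x^3 - 111 are ∛111, ω∛111, ω^2∛111 where ω = e^(2πi/3) is a primitive cube root of unity, so K = Q(∛111, ω). Now [Q(∛111):Q] = 3 (since 111 is not a perfect cube, x^3 - 111 is irreducible) and [Q(ω):Q] = 2. Both 2 and 3 divide [K:Q], and [K:Q] ≤ 3·2 = 6, so [K:Q] = 6. (Equivalently: Q(∛111) ⊂ R but ω ∉ R, so [K : Q(∛111)] = 2.)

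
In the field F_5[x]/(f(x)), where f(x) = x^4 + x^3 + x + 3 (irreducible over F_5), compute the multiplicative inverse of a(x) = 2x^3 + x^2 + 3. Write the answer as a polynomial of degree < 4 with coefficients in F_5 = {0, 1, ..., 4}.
a(x)^(-1) ≡ 4x^3 + 3x^2 + 2x + 2 (mod f(x))

Since f is irreducible over F_5, F_5[x]/(f) is a field and a(x) ≠ 0 has an inverse. Apply the extended Euclidean algorithm to f(x) and a(x) in F_5[x]: f(x) = (3x + 4)·a(x) + (x^2 + 2x + 1);  a(x) = (2x + 2)·(x^2 + 2x + 1) + (4x + 1);  (x^2 + 2x + 1) = (4x + 2)·(4x + 1) + (4). The last nonzero remainder is the constant 4 = gcd(f, a) in F_5. Back-substituting through the division chain expresses 4 = s(x)·a(x) + t(x)·f(x) with s(x) ≡ x^3 + 2x^2 + 3x + 3 (mod f), so (x^3 + 2x^2 + 3x + 3)·a(x) ≡ 4 (mod f). Multiplying by 4^(-1) ≡ 4 in F_5 gives a(x)^(-1) ≡ 4·(x^3 + 2x^2 + 3x + 3) ≡ 4x^3 + 3x^2 + 2x + 2 (mod f). Check: (2x^3 + x^2 + 3)·(4x^3 + 3x^2 + 2x + 2) = 3x^6 + 2x^4 + 3x^3 + x^2 + x + 1 ≡ 1 (mod x^4 + x^3 + x + 3).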